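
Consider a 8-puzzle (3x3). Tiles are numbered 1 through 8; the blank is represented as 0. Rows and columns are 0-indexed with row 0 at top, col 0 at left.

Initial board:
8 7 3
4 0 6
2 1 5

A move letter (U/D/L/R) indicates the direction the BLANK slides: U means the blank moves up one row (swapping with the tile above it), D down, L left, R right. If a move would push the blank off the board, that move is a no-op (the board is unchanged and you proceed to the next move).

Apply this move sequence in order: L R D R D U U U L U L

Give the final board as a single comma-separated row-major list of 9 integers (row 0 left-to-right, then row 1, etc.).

After move 1 (L):
8 7 3
0 4 6
2 1 5

After move 2 (R):
8 7 3
4 0 6
2 1 5

After move 3 (D):
8 7 3
4 1 6
2 0 5

After move 4 (R):
8 7 3
4 1 6
2 5 0

After move 5 (D):
8 7 3
4 1 6
2 5 0

After move 6 (U):
8 7 3
4 1 0
2 5 6

After move 7 (U):
8 7 0
4 1 3
2 5 6

After move 8 (U):
8 7 0
4 1 3
2 5 6

After move 9 (L):
8 0 7
4 1 3
2 5 6

After move 10 (U):
8 0 7
4 1 3
2 5 6

After move 11 (L):
0 8 7
4 1 3
2 5 6

Answer: 0, 8, 7, 4, 1, 3, 2, 5, 6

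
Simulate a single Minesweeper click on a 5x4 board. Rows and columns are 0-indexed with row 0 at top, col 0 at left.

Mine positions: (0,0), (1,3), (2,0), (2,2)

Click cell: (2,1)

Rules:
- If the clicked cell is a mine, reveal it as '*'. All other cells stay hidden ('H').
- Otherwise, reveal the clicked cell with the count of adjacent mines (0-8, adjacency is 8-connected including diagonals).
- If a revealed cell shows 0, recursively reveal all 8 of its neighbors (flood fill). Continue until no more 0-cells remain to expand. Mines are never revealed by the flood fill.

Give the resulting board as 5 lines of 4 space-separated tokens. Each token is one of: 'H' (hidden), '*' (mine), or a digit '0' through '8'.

H H H H
H H H H
H 2 H H
H H H H
H H H H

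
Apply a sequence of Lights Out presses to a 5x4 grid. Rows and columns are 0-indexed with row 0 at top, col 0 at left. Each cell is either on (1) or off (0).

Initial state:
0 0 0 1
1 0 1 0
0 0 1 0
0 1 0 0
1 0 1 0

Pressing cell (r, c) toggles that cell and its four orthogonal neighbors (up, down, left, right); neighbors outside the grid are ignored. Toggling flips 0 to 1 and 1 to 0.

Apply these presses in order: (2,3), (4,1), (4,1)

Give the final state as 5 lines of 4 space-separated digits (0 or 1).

After press 1 at (2,3):
0 0 0 1
1 0 1 1
0 0 0 1
0 1 0 1
1 0 1 0

After press 2 at (4,1):
0 0 0 1
1 0 1 1
0 0 0 1
0 0 0 1
0 1 0 0

After press 3 at (4,1):
0 0 0 1
1 0 1 1
0 0 0 1
0 1 0 1
1 0 1 0

Answer: 0 0 0 1
1 0 1 1
0 0 0 1
0 1 0 1
1 0 1 0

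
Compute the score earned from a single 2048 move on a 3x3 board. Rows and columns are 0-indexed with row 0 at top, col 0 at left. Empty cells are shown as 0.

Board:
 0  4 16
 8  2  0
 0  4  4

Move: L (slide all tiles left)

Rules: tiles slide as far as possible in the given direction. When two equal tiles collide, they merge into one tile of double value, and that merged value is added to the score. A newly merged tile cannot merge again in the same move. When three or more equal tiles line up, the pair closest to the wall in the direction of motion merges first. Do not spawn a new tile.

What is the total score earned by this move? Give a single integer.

Answer: 8

Derivation:
Slide left:
row 0: [0, 4, 16] -> [4, 16, 0]  score +0 (running 0)
row 1: [8, 2, 0] -> [8, 2, 0]  score +0 (running 0)
row 2: [0, 4, 4] -> [8, 0, 0]  score +8 (running 8)
Board after move:
 4 16  0
 8  2  0
 8  0  0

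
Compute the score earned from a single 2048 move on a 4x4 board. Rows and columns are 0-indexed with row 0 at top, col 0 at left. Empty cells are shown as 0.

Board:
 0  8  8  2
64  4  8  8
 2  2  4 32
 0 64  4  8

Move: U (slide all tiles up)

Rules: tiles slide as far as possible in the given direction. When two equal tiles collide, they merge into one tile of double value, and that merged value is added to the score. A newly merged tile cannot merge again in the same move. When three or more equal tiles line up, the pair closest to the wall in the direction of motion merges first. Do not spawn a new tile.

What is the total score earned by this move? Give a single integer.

Answer: 24

Derivation:
Slide up:
col 0: [0, 64, 2, 0] -> [64, 2, 0, 0]  score +0 (running 0)
col 1: [8, 4, 2, 64] -> [8, 4, 2, 64]  score +0 (running 0)
col 2: [8, 8, 4, 4] -> [16, 8, 0, 0]  score +24 (running 24)
col 3: [2, 8, 32, 8] -> [2, 8, 32, 8]  score +0 (running 24)
Board after move:
64  8 16  2
 2  4  8  8
 0  2  0 32
 0 64  0  8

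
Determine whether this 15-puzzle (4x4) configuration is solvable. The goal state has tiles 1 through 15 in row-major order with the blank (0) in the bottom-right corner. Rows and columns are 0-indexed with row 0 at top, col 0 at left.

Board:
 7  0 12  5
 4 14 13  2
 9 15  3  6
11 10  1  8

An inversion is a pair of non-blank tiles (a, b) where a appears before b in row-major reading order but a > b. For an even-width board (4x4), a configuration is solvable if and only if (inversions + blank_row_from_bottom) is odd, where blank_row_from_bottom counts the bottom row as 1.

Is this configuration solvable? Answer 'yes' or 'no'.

Answer: no

Derivation:
Inversions: 58
Blank is in row 0 (0-indexed from top), which is row 4 counting from the bottom (bottom = 1).
58 + 4 = 62, which is even, so the puzzle is not solvable.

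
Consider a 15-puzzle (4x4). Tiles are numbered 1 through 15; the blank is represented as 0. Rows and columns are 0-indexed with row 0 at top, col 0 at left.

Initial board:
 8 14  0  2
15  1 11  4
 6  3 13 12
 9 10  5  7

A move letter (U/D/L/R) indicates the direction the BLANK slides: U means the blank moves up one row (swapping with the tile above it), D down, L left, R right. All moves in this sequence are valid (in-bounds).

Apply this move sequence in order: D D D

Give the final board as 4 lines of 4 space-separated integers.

After move 1 (D):
 8 14 11  2
15  1  0  4
 6  3 13 12
 9 10  5  7

After move 2 (D):
 8 14 11  2
15  1 13  4
 6  3  0 12
 9 10  5  7

After move 3 (D):
 8 14 11  2
15  1 13  4
 6  3  5 12
 9 10  0  7

Answer:  8 14 11  2
15  1 13  4
 6  3  5 12
 9 10  0  7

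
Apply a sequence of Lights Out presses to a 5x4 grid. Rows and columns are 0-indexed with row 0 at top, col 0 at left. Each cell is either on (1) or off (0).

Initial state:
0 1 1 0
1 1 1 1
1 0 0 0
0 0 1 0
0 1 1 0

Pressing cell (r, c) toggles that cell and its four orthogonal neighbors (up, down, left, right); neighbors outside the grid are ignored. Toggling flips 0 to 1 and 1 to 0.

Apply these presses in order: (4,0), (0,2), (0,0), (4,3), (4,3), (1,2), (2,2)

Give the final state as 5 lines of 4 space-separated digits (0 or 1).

Answer: 1 1 1 1
0 0 0 0
1 1 0 1
1 0 0 0
1 0 1 0

Derivation:
After press 1 at (4,0):
0 1 1 0
1 1 1 1
1 0 0 0
1 0 1 0
1 0 1 0

After press 2 at (0,2):
0 0 0 1
1 1 0 1
1 0 0 0
1 0 1 0
1 0 1 0

After press 3 at (0,0):
1 1 0 1
0 1 0 1
1 0 0 0
1 0 1 0
1 0 1 0

After press 4 at (4,3):
1 1 0 1
0 1 0 1
1 0 0 0
1 0 1 1
1 0 0 1

After press 5 at (4,3):
1 1 0 1
0 1 0 1
1 0 0 0
1 0 1 0
1 0 1 0

After press 6 at (1,2):
1 1 1 1
0 0 1 0
1 0 1 0
1 0 1 0
1 0 1 0

After press 7 at (2,2):
1 1 1 1
0 0 0 0
1 1 0 1
1 0 0 0
1 0 1 0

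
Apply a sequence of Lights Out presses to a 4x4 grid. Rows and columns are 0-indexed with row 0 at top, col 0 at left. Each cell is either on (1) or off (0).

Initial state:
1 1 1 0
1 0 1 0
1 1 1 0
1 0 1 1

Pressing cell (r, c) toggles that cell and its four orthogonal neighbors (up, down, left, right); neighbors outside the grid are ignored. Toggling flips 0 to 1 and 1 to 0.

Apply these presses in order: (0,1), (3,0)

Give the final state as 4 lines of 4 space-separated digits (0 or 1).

After press 1 at (0,1):
0 0 0 0
1 1 1 0
1 1 1 0
1 0 1 1

After press 2 at (3,0):
0 0 0 0
1 1 1 0
0 1 1 0
0 1 1 1

Answer: 0 0 0 0
1 1 1 0
0 1 1 0
0 1 1 1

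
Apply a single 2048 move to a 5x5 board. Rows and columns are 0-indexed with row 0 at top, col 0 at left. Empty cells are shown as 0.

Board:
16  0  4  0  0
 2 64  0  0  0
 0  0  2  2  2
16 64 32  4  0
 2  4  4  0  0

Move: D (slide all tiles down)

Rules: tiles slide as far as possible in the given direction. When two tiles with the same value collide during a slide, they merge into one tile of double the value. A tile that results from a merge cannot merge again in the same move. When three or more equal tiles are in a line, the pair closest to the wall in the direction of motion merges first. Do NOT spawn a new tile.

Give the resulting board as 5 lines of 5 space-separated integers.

Answer:   0   0   0   0   0
 16   0   4   0   0
  2   0   2   0   0
 16 128  32   2   0
  2   4   4   4   2

Derivation:
Slide down:
col 0: [16, 2, 0, 16, 2] -> [0, 16, 2, 16, 2]
col 1: [0, 64, 0, 64, 4] -> [0, 0, 0, 128, 4]
col 2: [4, 0, 2, 32, 4] -> [0, 4, 2, 32, 4]
col 3: [0, 0, 2, 4, 0] -> [0, 0, 0, 2, 4]
col 4: [0, 0, 2, 0, 0] -> [0, 0, 0, 0, 2]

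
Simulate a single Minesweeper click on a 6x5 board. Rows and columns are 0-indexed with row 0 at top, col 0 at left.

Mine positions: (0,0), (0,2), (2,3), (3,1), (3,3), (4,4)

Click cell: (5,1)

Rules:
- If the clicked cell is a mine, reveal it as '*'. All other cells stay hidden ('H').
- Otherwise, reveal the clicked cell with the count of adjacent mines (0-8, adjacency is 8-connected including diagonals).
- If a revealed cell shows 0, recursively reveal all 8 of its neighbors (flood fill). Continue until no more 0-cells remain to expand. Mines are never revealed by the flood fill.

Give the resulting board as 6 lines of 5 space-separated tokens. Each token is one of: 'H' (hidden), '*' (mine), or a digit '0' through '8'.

H H H H H
H H H H H
H H H H H
H H H H H
1 1 2 2 H
0 0 0 1 H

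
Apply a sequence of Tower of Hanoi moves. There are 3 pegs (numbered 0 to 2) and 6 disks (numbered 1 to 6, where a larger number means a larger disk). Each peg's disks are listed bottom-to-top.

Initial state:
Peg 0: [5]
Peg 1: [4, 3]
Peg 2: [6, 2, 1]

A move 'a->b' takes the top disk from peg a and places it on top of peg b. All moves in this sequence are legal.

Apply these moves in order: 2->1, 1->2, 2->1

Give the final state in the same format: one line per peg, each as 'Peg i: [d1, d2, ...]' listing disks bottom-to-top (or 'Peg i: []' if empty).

Answer: Peg 0: [5]
Peg 1: [4, 3, 1]
Peg 2: [6, 2]

Derivation:
After move 1 (2->1):
Peg 0: [5]
Peg 1: [4, 3, 1]
Peg 2: [6, 2]

After move 2 (1->2):
Peg 0: [5]
Peg 1: [4, 3]
Peg 2: [6, 2, 1]

After move 3 (2->1):
Peg 0: [5]
Peg 1: [4, 3, 1]
Peg 2: [6, 2]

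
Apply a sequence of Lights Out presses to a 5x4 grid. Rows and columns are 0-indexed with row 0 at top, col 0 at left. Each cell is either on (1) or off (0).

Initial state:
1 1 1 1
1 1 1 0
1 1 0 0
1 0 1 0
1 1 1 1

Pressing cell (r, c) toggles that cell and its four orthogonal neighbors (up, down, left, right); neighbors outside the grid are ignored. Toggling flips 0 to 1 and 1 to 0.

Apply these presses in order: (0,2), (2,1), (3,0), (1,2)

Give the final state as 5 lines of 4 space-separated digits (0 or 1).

Answer: 1 0 1 0
1 1 1 1
1 0 0 0
0 0 1 0
0 1 1 1

Derivation:
After press 1 at (0,2):
1 0 0 0
1 1 0 0
1 1 0 0
1 0 1 0
1 1 1 1

After press 2 at (2,1):
1 0 0 0
1 0 0 0
0 0 1 0
1 1 1 0
1 1 1 1

After press 3 at (3,0):
1 0 0 0
1 0 0 0
1 0 1 0
0 0 1 0
0 1 1 1

After press 4 at (1,2):
1 0 1 0
1 1 1 1
1 0 0 0
0 0 1 0
0 1 1 1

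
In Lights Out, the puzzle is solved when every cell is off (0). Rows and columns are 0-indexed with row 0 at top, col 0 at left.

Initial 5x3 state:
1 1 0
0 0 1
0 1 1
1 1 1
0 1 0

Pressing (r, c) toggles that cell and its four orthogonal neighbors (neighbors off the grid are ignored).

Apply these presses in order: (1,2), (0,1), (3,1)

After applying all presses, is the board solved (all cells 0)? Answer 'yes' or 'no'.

Answer: yes

Derivation:
After press 1 at (1,2):
1 1 1
0 1 0
0 1 0
1 1 1
0 1 0

After press 2 at (0,1):
0 0 0
0 0 0
0 1 0
1 1 1
0 1 0

After press 3 at (3,1):
0 0 0
0 0 0
0 0 0
0 0 0
0 0 0

Lights still on: 0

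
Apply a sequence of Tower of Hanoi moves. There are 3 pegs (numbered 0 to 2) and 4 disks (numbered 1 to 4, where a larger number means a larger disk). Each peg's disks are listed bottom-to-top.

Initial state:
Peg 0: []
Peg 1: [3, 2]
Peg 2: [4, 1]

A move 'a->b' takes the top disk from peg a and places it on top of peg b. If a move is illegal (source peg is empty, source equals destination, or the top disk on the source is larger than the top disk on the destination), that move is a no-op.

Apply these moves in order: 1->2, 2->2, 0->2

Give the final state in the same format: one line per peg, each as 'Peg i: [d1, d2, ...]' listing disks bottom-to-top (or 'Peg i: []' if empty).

Answer: Peg 0: []
Peg 1: [3, 2]
Peg 2: [4, 1]

Derivation:
After move 1 (1->2):
Peg 0: []
Peg 1: [3, 2]
Peg 2: [4, 1]

After move 2 (2->2):
Peg 0: []
Peg 1: [3, 2]
Peg 2: [4, 1]

After move 3 (0->2):
Peg 0: []
Peg 1: [3, 2]
Peg 2: [4, 1]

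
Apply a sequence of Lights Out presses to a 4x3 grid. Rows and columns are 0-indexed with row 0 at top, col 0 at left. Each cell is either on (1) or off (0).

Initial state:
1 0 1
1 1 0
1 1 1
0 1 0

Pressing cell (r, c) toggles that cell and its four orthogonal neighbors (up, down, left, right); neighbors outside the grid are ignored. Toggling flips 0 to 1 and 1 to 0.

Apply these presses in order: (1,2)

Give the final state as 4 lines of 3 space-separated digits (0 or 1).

Answer: 1 0 0
1 0 1
1 1 0
0 1 0

Derivation:
After press 1 at (1,2):
1 0 0
1 0 1
1 1 0
0 1 0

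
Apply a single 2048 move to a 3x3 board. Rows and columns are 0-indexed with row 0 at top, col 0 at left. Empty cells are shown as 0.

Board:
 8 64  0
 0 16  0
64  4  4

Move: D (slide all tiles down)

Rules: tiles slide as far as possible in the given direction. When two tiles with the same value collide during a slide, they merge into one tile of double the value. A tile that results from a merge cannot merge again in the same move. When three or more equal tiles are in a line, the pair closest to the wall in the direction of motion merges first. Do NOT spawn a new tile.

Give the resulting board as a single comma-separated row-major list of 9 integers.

Answer: 0, 64, 0, 8, 16, 0, 64, 4, 4

Derivation:
Slide down:
col 0: [8, 0, 64] -> [0, 8, 64]
col 1: [64, 16, 4] -> [64, 16, 4]
col 2: [0, 0, 4] -> [0, 0, 4]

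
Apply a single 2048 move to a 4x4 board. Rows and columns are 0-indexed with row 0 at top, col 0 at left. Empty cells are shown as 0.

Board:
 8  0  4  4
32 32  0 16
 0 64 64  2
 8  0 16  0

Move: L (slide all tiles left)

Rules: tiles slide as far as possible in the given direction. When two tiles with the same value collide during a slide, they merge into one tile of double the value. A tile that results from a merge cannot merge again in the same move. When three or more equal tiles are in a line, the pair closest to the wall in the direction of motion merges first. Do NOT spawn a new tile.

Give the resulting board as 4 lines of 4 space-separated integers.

Answer:   8   8   0   0
 64  16   0   0
128   2   0   0
  8  16   0   0

Derivation:
Slide left:
row 0: [8, 0, 4, 4] -> [8, 8, 0, 0]
row 1: [32, 32, 0, 16] -> [64, 16, 0, 0]
row 2: [0, 64, 64, 2] -> [128, 2, 0, 0]
row 3: [8, 0, 16, 0] -> [8, 16, 0, 0]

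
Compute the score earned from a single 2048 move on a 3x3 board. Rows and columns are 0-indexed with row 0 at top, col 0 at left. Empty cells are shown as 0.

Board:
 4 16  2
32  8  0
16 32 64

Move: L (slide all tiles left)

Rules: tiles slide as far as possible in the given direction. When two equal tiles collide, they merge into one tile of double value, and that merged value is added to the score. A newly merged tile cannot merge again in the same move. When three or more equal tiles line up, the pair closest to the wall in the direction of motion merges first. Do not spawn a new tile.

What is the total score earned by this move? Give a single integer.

Slide left:
row 0: [4, 16, 2] -> [4, 16, 2]  score +0 (running 0)
row 1: [32, 8, 0] -> [32, 8, 0]  score +0 (running 0)
row 2: [16, 32, 64] -> [16, 32, 64]  score +0 (running 0)
Board after move:
 4 16  2
32  8  0
16 32 64

Answer: 0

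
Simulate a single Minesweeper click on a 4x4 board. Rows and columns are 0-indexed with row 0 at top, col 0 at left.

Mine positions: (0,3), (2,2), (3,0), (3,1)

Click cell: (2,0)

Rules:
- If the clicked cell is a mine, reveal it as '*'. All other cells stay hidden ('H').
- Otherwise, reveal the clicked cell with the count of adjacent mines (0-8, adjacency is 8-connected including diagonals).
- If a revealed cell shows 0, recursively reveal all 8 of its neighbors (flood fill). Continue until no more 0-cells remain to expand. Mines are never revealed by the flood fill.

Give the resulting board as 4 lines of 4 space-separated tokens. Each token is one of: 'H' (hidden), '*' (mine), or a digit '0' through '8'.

H H H H
H H H H
2 H H H
H H H H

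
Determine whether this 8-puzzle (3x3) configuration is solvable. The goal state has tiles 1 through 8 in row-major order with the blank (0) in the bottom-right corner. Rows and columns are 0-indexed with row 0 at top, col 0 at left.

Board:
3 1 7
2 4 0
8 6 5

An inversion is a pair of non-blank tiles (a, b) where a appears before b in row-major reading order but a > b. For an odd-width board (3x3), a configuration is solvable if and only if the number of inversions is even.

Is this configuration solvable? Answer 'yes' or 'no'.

Inversions (pairs i<j in row-major order where tile[i] > tile[j] > 0): 9
9 is odd, so the puzzle is not solvable.

Answer: no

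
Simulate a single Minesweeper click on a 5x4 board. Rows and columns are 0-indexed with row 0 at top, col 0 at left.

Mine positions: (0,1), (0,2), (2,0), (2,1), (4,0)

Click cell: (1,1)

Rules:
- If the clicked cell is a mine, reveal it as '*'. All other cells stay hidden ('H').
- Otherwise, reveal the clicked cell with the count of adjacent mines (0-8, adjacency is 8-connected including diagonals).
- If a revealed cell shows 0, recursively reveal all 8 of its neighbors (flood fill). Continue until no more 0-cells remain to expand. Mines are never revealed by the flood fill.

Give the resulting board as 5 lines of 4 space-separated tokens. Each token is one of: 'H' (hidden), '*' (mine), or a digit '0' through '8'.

H H H H
H 4 H H
H H H H
H H H H
H H H H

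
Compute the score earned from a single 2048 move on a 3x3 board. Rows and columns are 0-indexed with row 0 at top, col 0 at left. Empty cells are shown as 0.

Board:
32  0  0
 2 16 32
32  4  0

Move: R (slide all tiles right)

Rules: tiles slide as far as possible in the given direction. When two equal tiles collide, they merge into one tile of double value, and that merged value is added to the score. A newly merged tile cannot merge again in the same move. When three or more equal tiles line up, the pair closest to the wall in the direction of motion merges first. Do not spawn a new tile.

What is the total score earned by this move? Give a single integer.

Answer: 0

Derivation:
Slide right:
row 0: [32, 0, 0] -> [0, 0, 32]  score +0 (running 0)
row 1: [2, 16, 32] -> [2, 16, 32]  score +0 (running 0)
row 2: [32, 4, 0] -> [0, 32, 4]  score +0 (running 0)
Board after move:
 0  0 32
 2 16 32
 0 32  4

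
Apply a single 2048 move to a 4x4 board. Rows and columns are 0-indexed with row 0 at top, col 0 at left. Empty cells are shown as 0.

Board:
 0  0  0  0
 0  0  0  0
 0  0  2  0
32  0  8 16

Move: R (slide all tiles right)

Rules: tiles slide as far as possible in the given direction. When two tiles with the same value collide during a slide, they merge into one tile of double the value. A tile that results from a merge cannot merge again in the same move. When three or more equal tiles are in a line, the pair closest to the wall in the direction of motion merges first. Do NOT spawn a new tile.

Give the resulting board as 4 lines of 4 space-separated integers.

Answer:  0  0  0  0
 0  0  0  0
 0  0  0  2
 0 32  8 16

Derivation:
Slide right:
row 0: [0, 0, 0, 0] -> [0, 0, 0, 0]
row 1: [0, 0, 0, 0] -> [0, 0, 0, 0]
row 2: [0, 0, 2, 0] -> [0, 0, 0, 2]
row 3: [32, 0, 8, 16] -> [0, 32, 8, 16]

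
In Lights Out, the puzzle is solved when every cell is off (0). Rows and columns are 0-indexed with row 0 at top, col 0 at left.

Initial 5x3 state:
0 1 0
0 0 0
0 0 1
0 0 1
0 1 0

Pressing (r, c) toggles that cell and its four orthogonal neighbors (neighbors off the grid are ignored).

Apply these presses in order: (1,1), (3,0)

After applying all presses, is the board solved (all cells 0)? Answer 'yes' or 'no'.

Answer: no

Derivation:
After press 1 at (1,1):
0 0 0
1 1 1
0 1 1
0 0 1
0 1 0

After press 2 at (3,0):
0 0 0
1 1 1
1 1 1
1 1 1
1 1 0

Lights still on: 11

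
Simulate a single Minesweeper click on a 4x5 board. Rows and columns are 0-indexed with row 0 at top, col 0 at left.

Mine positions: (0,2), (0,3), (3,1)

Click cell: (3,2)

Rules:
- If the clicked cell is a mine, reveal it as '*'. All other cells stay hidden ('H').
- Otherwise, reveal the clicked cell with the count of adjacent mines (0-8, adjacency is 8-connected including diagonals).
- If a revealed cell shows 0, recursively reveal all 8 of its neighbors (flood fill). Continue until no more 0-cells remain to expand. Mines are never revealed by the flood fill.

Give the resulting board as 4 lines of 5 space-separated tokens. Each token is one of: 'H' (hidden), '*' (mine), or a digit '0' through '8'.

H H H H H
H H H H H
H H H H H
H H 1 H H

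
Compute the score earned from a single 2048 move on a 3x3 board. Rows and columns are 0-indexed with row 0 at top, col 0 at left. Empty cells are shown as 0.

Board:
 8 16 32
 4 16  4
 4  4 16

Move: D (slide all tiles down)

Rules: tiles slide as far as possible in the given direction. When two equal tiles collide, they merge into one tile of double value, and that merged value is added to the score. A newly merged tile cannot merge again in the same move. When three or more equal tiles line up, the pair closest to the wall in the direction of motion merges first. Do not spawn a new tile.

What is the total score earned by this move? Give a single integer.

Slide down:
col 0: [8, 4, 4] -> [0, 8, 8]  score +8 (running 8)
col 1: [16, 16, 4] -> [0, 32, 4]  score +32 (running 40)
col 2: [32, 4, 16] -> [32, 4, 16]  score +0 (running 40)
Board after move:
 0  0 32
 8 32  4
 8  4 16

Answer: 40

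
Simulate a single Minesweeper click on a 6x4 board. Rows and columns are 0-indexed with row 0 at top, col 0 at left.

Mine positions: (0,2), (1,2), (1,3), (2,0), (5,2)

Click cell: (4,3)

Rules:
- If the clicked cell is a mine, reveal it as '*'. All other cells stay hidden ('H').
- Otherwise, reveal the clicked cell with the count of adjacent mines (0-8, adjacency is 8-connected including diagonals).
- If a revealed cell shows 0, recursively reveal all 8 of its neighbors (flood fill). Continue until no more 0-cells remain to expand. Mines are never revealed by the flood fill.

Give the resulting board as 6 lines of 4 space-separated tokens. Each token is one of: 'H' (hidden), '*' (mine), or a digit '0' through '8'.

H H H H
H H H H
H H H H
H H H H
H H H 1
H H H H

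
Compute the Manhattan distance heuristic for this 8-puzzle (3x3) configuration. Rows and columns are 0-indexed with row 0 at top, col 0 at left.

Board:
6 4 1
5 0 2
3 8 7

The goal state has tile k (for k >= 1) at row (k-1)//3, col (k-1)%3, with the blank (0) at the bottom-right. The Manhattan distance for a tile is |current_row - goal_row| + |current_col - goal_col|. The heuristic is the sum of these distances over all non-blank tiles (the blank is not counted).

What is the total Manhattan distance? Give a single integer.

Answer: 16

Derivation:
Tile 6: at (0,0), goal (1,2), distance |0-1|+|0-2| = 3
Tile 4: at (0,1), goal (1,0), distance |0-1|+|1-0| = 2
Tile 1: at (0,2), goal (0,0), distance |0-0|+|2-0| = 2
Tile 5: at (1,0), goal (1,1), distance |1-1|+|0-1| = 1
Tile 2: at (1,2), goal (0,1), distance |1-0|+|2-1| = 2
Tile 3: at (2,0), goal (0,2), distance |2-0|+|0-2| = 4
Tile 8: at (2,1), goal (2,1), distance |2-2|+|1-1| = 0
Tile 7: at (2,2), goal (2,0), distance |2-2|+|2-0| = 2
Sum: 3 + 2 + 2 + 1 + 2 + 4 + 0 + 2 = 16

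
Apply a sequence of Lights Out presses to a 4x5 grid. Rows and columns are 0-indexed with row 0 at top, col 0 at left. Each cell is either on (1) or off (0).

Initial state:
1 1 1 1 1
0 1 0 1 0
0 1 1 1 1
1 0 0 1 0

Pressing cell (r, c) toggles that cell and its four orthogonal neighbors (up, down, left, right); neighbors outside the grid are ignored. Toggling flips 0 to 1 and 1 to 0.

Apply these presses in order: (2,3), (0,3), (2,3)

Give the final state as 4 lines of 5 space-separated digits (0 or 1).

After press 1 at (2,3):
1 1 1 1 1
0 1 0 0 0
0 1 0 0 0
1 0 0 0 0

After press 2 at (0,3):
1 1 0 0 0
0 1 0 1 0
0 1 0 0 0
1 0 0 0 0

After press 3 at (2,3):
1 1 0 0 0
0 1 0 0 0
0 1 1 1 1
1 0 0 1 0

Answer: 1 1 0 0 0
0 1 0 0 0
0 1 1 1 1
1 0 0 1 0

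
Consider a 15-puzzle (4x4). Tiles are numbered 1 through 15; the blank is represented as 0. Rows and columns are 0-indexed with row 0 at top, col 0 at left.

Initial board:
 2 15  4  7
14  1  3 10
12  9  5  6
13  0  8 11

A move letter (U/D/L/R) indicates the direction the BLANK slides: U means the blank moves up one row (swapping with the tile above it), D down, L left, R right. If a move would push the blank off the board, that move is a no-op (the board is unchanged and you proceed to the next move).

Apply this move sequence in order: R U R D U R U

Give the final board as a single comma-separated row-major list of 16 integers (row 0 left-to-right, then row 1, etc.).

After move 1 (R):
 2 15  4  7
14  1  3 10
12  9  5  6
13  8  0 11

After move 2 (U):
 2 15  4  7
14  1  3 10
12  9  0  6
13  8  5 11

After move 3 (R):
 2 15  4  7
14  1  3 10
12  9  6  0
13  8  5 11

After move 4 (D):
 2 15  4  7
14  1  3 10
12  9  6 11
13  8  5  0

After move 5 (U):
 2 15  4  7
14  1  3 10
12  9  6  0
13  8  5 11

After move 6 (R):
 2 15  4  7
14  1  3 10
12  9  6  0
13  8  5 11

After move 7 (U):
 2 15  4  7
14  1  3  0
12  9  6 10
13  8  5 11

Answer: 2, 15, 4, 7, 14, 1, 3, 0, 12, 9, 6, 10, 13, 8, 5, 11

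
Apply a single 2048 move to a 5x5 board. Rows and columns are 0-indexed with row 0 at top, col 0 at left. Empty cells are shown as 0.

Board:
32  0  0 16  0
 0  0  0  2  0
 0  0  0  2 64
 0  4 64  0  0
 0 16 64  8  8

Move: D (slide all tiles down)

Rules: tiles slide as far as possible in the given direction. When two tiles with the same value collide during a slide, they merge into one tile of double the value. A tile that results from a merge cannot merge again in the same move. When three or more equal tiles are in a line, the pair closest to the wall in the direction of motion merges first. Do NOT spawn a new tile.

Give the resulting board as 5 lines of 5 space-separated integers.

Answer:   0   0   0   0   0
  0   0   0   0   0
  0   0   0  16   0
  0   4   0   4  64
 32  16 128   8   8

Derivation:
Slide down:
col 0: [32, 0, 0, 0, 0] -> [0, 0, 0, 0, 32]
col 1: [0, 0, 0, 4, 16] -> [0, 0, 0, 4, 16]
col 2: [0, 0, 0, 64, 64] -> [0, 0, 0, 0, 128]
col 3: [16, 2, 2, 0, 8] -> [0, 0, 16, 4, 8]
col 4: [0, 0, 64, 0, 8] -> [0, 0, 0, 64, 8]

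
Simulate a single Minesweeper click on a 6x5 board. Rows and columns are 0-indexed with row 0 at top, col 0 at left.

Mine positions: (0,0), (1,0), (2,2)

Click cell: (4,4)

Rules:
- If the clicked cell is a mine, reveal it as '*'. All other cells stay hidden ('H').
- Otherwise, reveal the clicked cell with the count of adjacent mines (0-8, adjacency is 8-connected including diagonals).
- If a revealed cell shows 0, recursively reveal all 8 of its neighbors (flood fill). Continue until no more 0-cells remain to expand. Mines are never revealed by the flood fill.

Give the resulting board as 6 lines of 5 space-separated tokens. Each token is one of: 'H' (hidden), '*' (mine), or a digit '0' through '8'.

H 2 0 0 0
H 3 1 1 0
1 2 H 1 0
0 1 1 1 0
0 0 0 0 0
0 0 0 0 0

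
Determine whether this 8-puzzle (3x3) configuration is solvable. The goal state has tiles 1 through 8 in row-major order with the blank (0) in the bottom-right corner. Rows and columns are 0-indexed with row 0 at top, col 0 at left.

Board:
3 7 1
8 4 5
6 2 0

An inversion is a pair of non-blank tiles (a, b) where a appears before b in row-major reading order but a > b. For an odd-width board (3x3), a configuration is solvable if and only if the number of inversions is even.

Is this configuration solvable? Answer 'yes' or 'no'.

Answer: yes

Derivation:
Inversions (pairs i<j in row-major order where tile[i] > tile[j] > 0): 14
14 is even, so the puzzle is solvable.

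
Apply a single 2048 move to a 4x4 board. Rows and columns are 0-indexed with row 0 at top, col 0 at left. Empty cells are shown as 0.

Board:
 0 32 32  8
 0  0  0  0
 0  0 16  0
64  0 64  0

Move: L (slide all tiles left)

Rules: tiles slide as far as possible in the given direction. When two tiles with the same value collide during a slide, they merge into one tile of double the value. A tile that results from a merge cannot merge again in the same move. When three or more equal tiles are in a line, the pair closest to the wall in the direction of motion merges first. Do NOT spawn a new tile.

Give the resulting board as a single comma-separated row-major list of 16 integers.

Slide left:
row 0: [0, 32, 32, 8] -> [64, 8, 0, 0]
row 1: [0, 0, 0, 0] -> [0, 0, 0, 0]
row 2: [0, 0, 16, 0] -> [16, 0, 0, 0]
row 3: [64, 0, 64, 0] -> [128, 0, 0, 0]

Answer: 64, 8, 0, 0, 0, 0, 0, 0, 16, 0, 0, 0, 128, 0, 0, 0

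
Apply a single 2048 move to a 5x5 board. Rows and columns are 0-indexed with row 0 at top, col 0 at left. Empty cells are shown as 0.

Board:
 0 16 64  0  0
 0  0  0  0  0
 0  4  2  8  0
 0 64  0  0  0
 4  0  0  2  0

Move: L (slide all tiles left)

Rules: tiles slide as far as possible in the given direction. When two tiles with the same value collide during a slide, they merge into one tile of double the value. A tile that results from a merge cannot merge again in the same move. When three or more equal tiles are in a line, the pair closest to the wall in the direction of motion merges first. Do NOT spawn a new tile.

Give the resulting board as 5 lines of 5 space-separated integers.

Answer: 16 64  0  0  0
 0  0  0  0  0
 4  2  8  0  0
64  0  0  0  0
 4  2  0  0  0

Derivation:
Slide left:
row 0: [0, 16, 64, 0, 0] -> [16, 64, 0, 0, 0]
row 1: [0, 0, 0, 0, 0] -> [0, 0, 0, 0, 0]
row 2: [0, 4, 2, 8, 0] -> [4, 2, 8, 0, 0]
row 3: [0, 64, 0, 0, 0] -> [64, 0, 0, 0, 0]
row 4: [4, 0, 0, 2, 0] -> [4, 2, 0, 0, 0]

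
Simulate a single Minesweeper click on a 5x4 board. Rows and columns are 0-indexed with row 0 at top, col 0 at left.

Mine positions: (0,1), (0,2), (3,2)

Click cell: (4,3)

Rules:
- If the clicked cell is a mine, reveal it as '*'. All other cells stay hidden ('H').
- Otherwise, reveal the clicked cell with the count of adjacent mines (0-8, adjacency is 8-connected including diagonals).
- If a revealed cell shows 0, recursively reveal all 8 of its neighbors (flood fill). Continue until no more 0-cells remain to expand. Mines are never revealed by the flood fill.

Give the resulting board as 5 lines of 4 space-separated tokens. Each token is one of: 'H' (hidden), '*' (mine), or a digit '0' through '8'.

H H H H
H H H H
H H H H
H H H H
H H H 1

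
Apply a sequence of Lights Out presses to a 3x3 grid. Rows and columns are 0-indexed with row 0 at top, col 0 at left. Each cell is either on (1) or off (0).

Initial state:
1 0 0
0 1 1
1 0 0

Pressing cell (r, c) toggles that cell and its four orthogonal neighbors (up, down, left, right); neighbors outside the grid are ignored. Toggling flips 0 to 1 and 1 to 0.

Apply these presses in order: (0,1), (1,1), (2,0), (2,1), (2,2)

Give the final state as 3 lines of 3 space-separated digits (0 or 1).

After press 1 at (0,1):
0 1 1
0 0 1
1 0 0

After press 2 at (1,1):
0 0 1
1 1 0
1 1 0

After press 3 at (2,0):
0 0 1
0 1 0
0 0 0

After press 4 at (2,1):
0 0 1
0 0 0
1 1 1

After press 5 at (2,2):
0 0 1
0 0 1
1 0 0

Answer: 0 0 1
0 0 1
1 0 0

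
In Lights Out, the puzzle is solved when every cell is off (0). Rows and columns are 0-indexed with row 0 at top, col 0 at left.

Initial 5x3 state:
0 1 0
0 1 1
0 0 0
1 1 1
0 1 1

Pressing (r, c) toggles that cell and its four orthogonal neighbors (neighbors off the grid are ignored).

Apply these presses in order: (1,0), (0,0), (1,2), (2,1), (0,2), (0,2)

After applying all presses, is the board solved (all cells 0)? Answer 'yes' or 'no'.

Answer: no

Derivation:
After press 1 at (1,0):
1 1 0
1 0 1
1 0 0
1 1 1
0 1 1

After press 2 at (0,0):
0 0 0
0 0 1
1 0 0
1 1 1
0 1 1

After press 3 at (1,2):
0 0 1
0 1 0
1 0 1
1 1 1
0 1 1

After press 4 at (2,1):
0 0 1
0 0 0
0 1 0
1 0 1
0 1 1

After press 5 at (0,2):
0 1 0
0 0 1
0 1 0
1 0 1
0 1 1

After press 6 at (0,2):
0 0 1
0 0 0
0 1 0
1 0 1
0 1 1

Lights still on: 6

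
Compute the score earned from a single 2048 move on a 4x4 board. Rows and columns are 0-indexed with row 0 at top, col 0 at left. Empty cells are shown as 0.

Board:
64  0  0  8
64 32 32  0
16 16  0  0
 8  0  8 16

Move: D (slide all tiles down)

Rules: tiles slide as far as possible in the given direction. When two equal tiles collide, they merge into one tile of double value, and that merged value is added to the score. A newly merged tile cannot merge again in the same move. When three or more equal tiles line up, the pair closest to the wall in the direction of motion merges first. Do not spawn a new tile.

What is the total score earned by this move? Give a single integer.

Slide down:
col 0: [64, 64, 16, 8] -> [0, 128, 16, 8]  score +128 (running 128)
col 1: [0, 32, 16, 0] -> [0, 0, 32, 16]  score +0 (running 128)
col 2: [0, 32, 0, 8] -> [0, 0, 32, 8]  score +0 (running 128)
col 3: [8, 0, 0, 16] -> [0, 0, 8, 16]  score +0 (running 128)
Board after move:
  0   0   0   0
128   0   0   0
 16  32  32   8
  8  16   8  16

Answer: 128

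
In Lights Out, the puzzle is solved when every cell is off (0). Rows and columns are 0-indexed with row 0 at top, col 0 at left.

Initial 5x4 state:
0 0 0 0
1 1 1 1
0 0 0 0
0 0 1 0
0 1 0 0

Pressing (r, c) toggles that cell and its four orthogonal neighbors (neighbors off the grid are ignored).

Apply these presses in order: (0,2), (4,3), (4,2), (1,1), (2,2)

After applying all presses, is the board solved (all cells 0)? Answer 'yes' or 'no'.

After press 1 at (0,2):
0 1 1 1
1 1 0 1
0 0 0 0
0 0 1 0
0 1 0 0

After press 2 at (4,3):
0 1 1 1
1 1 0 1
0 0 0 0
0 0 1 1
0 1 1 1

After press 3 at (4,2):
0 1 1 1
1 1 0 1
0 0 0 0
0 0 0 1
0 0 0 0

After press 4 at (1,1):
0 0 1 1
0 0 1 1
0 1 0 0
0 0 0 1
0 0 0 0

After press 5 at (2,2):
0 0 1 1
0 0 0 1
0 0 1 1
0 0 1 1
0 0 0 0

Lights still on: 7

Answer: no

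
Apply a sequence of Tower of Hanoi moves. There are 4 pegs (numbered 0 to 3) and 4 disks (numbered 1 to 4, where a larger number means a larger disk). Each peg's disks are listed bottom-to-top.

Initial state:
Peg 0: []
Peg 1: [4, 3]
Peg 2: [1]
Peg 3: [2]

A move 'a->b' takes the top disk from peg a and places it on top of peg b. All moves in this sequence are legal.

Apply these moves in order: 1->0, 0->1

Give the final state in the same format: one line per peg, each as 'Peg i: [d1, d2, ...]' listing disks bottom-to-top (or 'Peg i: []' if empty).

After move 1 (1->0):
Peg 0: [3]
Peg 1: [4]
Peg 2: [1]
Peg 3: [2]

After move 2 (0->1):
Peg 0: []
Peg 1: [4, 3]
Peg 2: [1]
Peg 3: [2]

Answer: Peg 0: []
Peg 1: [4, 3]
Peg 2: [1]
Peg 3: [2]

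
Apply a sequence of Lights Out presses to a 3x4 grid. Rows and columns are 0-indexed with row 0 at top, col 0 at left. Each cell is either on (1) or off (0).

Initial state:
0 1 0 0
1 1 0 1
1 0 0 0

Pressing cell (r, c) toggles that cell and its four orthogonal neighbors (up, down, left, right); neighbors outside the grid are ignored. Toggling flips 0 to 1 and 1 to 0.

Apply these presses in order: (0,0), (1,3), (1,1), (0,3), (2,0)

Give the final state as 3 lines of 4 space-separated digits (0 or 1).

Answer: 1 1 1 0
0 0 0 1
0 0 0 1

Derivation:
After press 1 at (0,0):
1 0 0 0
0 1 0 1
1 0 0 0

After press 2 at (1,3):
1 0 0 1
0 1 1 0
1 0 0 1

After press 3 at (1,1):
1 1 0 1
1 0 0 0
1 1 0 1

After press 4 at (0,3):
1 1 1 0
1 0 0 1
1 1 0 1

After press 5 at (2,0):
1 1 1 0
0 0 0 1
0 0 0 1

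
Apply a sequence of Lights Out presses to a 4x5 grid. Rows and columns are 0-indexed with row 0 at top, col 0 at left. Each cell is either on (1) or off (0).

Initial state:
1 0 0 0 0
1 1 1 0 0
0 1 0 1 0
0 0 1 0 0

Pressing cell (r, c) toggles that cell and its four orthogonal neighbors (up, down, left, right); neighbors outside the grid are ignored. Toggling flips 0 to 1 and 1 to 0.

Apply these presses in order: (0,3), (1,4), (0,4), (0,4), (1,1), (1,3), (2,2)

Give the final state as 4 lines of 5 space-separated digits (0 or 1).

Answer: 1 1 1 0 0
0 0 0 1 0
0 1 1 1 1
0 0 0 0 0

Derivation:
After press 1 at (0,3):
1 0 1 1 1
1 1 1 1 0
0 1 0 1 0
0 0 1 0 0

After press 2 at (1,4):
1 0 1 1 0
1 1 1 0 1
0 1 0 1 1
0 0 1 0 0

After press 3 at (0,4):
1 0 1 0 1
1 1 1 0 0
0 1 0 1 1
0 0 1 0 0

After press 4 at (0,4):
1 0 1 1 0
1 1 1 0 1
0 1 0 1 1
0 0 1 0 0

After press 5 at (1,1):
1 1 1 1 0
0 0 0 0 1
0 0 0 1 1
0 0 1 0 0

After press 6 at (1,3):
1 1 1 0 0
0 0 1 1 0
0 0 0 0 1
0 0 1 0 0

After press 7 at (2,2):
1 1 1 0 0
0 0 0 1 0
0 1 1 1 1
0 0 0 0 0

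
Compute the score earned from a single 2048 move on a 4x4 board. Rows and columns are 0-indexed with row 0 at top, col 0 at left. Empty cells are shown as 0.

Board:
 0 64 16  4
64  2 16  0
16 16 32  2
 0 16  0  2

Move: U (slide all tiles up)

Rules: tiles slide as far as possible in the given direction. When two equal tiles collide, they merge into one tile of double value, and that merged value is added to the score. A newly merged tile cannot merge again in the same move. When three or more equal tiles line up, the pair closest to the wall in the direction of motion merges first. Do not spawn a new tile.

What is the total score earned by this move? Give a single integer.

Slide up:
col 0: [0, 64, 16, 0] -> [64, 16, 0, 0]  score +0 (running 0)
col 1: [64, 2, 16, 16] -> [64, 2, 32, 0]  score +32 (running 32)
col 2: [16, 16, 32, 0] -> [32, 32, 0, 0]  score +32 (running 64)
col 3: [4, 0, 2, 2] -> [4, 4, 0, 0]  score +4 (running 68)
Board after move:
64 64 32  4
16  2 32  4
 0 32  0  0
 0  0  0  0

Answer: 68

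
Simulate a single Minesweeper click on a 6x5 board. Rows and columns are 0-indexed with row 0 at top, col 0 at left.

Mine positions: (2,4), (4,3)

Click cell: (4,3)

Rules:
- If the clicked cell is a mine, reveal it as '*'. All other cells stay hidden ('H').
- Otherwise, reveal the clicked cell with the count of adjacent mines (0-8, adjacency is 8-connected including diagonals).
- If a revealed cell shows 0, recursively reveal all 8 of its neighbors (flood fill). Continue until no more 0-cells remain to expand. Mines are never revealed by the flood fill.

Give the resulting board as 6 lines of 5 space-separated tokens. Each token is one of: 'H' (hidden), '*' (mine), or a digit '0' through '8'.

H H H H H
H H H H H
H H H H H
H H H H H
H H H * H
H H H H H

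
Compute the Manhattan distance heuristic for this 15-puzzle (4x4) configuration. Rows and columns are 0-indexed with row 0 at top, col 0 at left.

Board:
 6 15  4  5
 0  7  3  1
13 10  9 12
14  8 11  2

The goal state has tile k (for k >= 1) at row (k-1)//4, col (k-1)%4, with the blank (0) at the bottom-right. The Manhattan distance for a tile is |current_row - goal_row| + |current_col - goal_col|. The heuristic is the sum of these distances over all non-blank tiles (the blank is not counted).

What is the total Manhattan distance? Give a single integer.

Tile 6: at (0,0), goal (1,1), distance |0-1|+|0-1| = 2
Tile 15: at (0,1), goal (3,2), distance |0-3|+|1-2| = 4
Tile 4: at (0,2), goal (0,3), distance |0-0|+|2-3| = 1
Tile 5: at (0,3), goal (1,0), distance |0-1|+|3-0| = 4
Tile 7: at (1,1), goal (1,2), distance |1-1|+|1-2| = 1
Tile 3: at (1,2), goal (0,2), distance |1-0|+|2-2| = 1
Tile 1: at (1,3), goal (0,0), distance |1-0|+|3-0| = 4
Tile 13: at (2,0), goal (3,0), distance |2-3|+|0-0| = 1
Tile 10: at (2,1), goal (2,1), distance |2-2|+|1-1| = 0
Tile 9: at (2,2), goal (2,0), distance |2-2|+|2-0| = 2
Tile 12: at (2,3), goal (2,3), distance |2-2|+|3-3| = 0
Tile 14: at (3,0), goal (3,1), distance |3-3|+|0-1| = 1
Tile 8: at (3,1), goal (1,3), distance |3-1|+|1-3| = 4
Tile 11: at (3,2), goal (2,2), distance |3-2|+|2-2| = 1
Tile 2: at (3,3), goal (0,1), distance |3-0|+|3-1| = 5
Sum: 2 + 4 + 1 + 4 + 1 + 1 + 4 + 1 + 0 + 2 + 0 + 1 + 4 + 1 + 5 = 31

Answer: 31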